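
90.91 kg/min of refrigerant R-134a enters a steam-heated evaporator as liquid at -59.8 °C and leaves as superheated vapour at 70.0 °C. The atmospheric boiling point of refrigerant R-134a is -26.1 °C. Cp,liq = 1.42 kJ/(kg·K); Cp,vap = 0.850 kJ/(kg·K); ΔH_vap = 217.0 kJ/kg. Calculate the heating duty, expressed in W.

liquid -59.8→-26.1 °C: 47.854 kJ/kg
vaporisation at -26.1 °C: 217 kJ/kg
vapour -26.1→70.0 °C: 81.685 kJ/kg
Δh = 47.854 + 217 + 81.685 = 346.54 kJ/kg
Q = ṁ·Δh = 90.91 kg/min × 346.54 kJ/kg = 31504 kJ/min
|Q| = 525.06 kW = 525060 W

Q = 525000 W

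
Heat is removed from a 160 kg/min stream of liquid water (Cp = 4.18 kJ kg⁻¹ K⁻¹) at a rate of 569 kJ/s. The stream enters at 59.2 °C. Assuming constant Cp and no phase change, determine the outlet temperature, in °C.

Q = 569 kJ/s = 34140 kJ/min
ΔT = Q/(ṁ·Cp) = 34140/(160×4.18) = 51.047 K
T_out = 59.2 − 51.047 = 8.1533 °C

T_out = 8.15 °C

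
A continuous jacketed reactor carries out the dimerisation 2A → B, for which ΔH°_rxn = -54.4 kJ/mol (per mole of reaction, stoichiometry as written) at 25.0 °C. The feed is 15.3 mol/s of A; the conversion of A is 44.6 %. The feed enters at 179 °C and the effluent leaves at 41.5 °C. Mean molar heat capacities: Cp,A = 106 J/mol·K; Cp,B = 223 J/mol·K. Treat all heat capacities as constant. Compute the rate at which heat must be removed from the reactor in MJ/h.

Extent of reaction ξ = 0.446 × 15.3 / 2 = 3.4119 mol/s
Reaction term: ξ·ΔH°_rxn = 3.4119 × -54.4 = -185.61 kJ/s
Sensible, feed 179→25 °C: -249.76 kJ/s
Outlet flows (mol/s): A 8.4762, B 3.4119
Sensible, products 25→41.5 °C: 27.379 kJ/s
Q = ΔH = -407.99 kJ/s = -407.99 kW
Heat removed = 1468.7 MJ/h

Q_out = 1470 MJ/h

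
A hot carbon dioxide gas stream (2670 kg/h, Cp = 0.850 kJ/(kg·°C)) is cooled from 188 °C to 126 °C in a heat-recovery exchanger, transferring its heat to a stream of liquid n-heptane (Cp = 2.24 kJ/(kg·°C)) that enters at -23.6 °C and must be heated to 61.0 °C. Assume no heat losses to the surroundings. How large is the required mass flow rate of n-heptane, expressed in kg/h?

ṁ_c = 743 kg/h

Heat released by hot stream: Q = 2670 × 0.850 × (188 − 126) = 140710 kJ/h
Energy balance on cold side (adiabatic exchanger): Q = ṁ_c·Cp_c·(T_c,out − T_c,in)
ṁ_c = 140710 / [2.24 × (61.0 − -23.6)] = 742.51 kg/h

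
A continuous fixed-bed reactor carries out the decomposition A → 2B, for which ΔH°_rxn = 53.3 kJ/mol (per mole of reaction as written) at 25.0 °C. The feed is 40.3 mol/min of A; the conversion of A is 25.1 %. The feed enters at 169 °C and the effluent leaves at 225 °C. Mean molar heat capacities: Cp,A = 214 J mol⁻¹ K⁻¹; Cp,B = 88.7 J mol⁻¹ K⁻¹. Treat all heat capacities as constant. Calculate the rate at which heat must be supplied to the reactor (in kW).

Q_in = 15.8 kW

Extent of reaction ξ = 0.251 × 40.3 = 10.115 mol/min
Reaction term: ξ·ΔH°_rxn = 10.115 × 53.3 = 539.15 kJ/min
Sensible, feed 169→25 °C: -1241.9 kJ/min
Outlet flows (mol/min): A 30.185, B 20.231
Sensible, products 25→225 °C: 1650.8 kJ/min
Q = ΔH = 948.06 kJ/min = 15.801 kW
Heat supplied = 15.801 kW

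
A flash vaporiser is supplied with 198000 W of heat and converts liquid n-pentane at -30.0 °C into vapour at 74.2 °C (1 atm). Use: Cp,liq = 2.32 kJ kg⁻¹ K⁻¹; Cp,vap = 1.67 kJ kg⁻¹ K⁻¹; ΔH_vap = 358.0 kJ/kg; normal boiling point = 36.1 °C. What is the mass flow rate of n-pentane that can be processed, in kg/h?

Δh = 2.32×(36.1−-30.0) + 358.0 + 1.67×(74.2−36.1) = 574.98 kJ/kg
Q = 198000 W = 198 kJ/s = 712800 kJ/h
ṁ = Q/Δh = 712800 / 574.98 = 1239.7 kg/h

ṁ = 1240 kg/h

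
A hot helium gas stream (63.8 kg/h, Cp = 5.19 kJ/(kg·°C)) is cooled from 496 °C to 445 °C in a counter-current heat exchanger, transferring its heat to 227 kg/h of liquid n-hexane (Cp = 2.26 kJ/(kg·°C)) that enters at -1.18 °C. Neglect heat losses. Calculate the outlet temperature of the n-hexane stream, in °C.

T_c,out = 31.7 °C

Heat released by hot stream: Q = 63.8 × 5.19 × (496 − 445) = 16887 kJ/h
Energy balance on cold side (adiabatic exchanger): Q = ṁ_c·Cp_c·(T_c,out − T_c,in)
T_c,out = -1.18 + 16887/(227 × 2.26) = 31.737 °C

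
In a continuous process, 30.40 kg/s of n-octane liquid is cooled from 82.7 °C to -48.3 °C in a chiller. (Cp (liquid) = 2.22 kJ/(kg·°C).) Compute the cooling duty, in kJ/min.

Q = ṁ·Cp·ΔT = 30.40 × 2.22 × (-48.3 − 82.7) = -8840.9 kJ/s
Cooling duty = 530460 kJ/min

Q_c = 530000 kJ/min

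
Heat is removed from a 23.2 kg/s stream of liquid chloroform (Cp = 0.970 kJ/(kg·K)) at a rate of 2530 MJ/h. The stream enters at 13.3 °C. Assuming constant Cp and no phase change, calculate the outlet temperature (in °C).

Q = 2530 MJ/h = 702.78 kJ/s
ΔT = Q/(ṁ·Cp) = 702.78/(23.2×0.970) = 31.229 K
T_out = 13.3 − 31.229 = -17.929 °C

T_out = -17.9 °C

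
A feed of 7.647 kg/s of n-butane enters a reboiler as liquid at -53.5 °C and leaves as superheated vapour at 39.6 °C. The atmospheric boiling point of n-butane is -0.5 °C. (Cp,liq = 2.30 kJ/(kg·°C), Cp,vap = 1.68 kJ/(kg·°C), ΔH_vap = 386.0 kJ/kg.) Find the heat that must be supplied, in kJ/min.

Q = 264000 kJ/min

liquid -53.5→-0.5 °C: 121.9 kJ/kg
vaporisation at -0.5 °C: 386 kJ/kg
vapour -0.5→39.6 °C: 67.368 kJ/kg
Δh = 121.9 + 386 + 67.368 = 575.27 kJ/kg
Q = ṁ·Δh = 7.647 kg/s × 575.27 kJ/kg = 4399.1 kJ/s
|Q| = 4399.1 kW = 263940 kJ/min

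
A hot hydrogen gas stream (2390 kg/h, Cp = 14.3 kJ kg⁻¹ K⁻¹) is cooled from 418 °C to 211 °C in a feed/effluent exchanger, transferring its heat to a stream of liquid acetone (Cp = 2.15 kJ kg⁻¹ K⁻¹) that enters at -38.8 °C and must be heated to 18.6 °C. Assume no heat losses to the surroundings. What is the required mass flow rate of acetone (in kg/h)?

Heat released by hot stream: Q = 2390 × 14.3 × (418 − 211) = 7.0746e+06 kJ/h
Energy balance on cold side (adiabatic exchanger): Q = ṁ_c·Cp_c·(T_c,out − T_c,in)
ṁ_c = 7.0746e+06 / [2.15 × (18.6 − -38.8)] = 57326 kg/h

ṁ_c = 57300 kg/h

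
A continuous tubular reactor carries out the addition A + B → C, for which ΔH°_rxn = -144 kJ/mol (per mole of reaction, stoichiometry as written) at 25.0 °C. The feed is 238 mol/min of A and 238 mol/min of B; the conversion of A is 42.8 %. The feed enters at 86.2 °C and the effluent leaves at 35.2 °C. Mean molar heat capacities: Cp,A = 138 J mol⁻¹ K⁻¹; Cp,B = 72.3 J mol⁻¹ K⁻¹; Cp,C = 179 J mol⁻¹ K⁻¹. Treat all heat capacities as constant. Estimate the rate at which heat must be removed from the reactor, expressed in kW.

Q_out = 288 kW

Extent of reaction ξ = 0.428 × 238 = 101.86 mol/min
Reaction term: ξ·ΔH°_rxn = 101.86 × -144 = -14668 kJ/min
Sensible, feed 86.2→25 °C: -3063.1 kJ/min
Outlet flows (mol/min): A 136.14, B 136.14, C 101.86
Sensible, products 25→35.2 °C: 478 kJ/min
Q = ΔH = -17254 kJ/min = -287.56 kW
Heat removed = 287.56 kW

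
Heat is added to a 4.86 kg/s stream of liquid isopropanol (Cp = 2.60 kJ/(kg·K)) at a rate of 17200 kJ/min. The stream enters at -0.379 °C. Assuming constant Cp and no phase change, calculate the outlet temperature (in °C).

Q = 17200 kJ/min = 286.67 kJ/s
ΔT = Q/(ṁ·Cp) = 286.67/(4.86×2.60) = 22.687 K
T_out = -0.379 + 22.687 = 22.308 °C

T_out = 22.3 °C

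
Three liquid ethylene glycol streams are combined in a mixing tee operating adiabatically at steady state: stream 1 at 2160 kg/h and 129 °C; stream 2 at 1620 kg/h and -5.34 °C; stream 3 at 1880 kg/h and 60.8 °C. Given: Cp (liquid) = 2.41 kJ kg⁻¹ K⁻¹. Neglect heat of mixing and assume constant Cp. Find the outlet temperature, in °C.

Adiabatic, steady state ⇒ Σ ṁᵢCp,ᵢ(T_out − Tᵢ) = 0
T_out = Σ ṁᵢCp,ᵢTᵢ / Σ ṁᵢCp,ᵢ
      = 926150 / 13641 = 67.896 °C

T_out = 67.9 °C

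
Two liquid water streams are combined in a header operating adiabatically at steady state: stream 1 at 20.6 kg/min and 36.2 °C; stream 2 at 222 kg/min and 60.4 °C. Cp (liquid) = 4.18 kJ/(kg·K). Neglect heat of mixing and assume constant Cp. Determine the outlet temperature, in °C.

No heat crosses the boundary, so H_out = H_in.
T_out = Σ ṁᵢCp,ᵢTᵢ / Σ ṁᵢCp,ᵢ
      = 59166 / 1014.1 = 58.345 °C

T_out = 58.3 °C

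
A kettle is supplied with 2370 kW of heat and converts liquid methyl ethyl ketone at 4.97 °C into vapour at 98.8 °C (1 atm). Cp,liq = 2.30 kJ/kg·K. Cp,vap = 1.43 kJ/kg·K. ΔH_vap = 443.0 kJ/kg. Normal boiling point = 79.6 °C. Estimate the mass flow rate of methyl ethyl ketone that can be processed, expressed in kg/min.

ṁ = 221 kg/min

Δh = 2.30×(79.6−4.97) + 443.0 + 1.43×(98.8−79.6) = 642.11 kJ/kg
Q = 2370 kW = 2370 kJ/s = 142200 kJ/min
ṁ = Q/Δh = 142200 / 642.11 = 221.46 kg/min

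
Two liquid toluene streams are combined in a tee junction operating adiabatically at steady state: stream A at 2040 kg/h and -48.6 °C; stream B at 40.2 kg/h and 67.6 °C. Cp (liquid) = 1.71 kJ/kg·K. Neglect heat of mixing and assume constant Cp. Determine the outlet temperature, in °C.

T_out = -46.4 °C

No heat crosses the boundary, so H_out = H_in.
T_out = Σ ṁᵢCp,ᵢTᵢ / Σ ṁᵢCp,ᵢ
      = -164890 / 3557.1 = -46.354 °C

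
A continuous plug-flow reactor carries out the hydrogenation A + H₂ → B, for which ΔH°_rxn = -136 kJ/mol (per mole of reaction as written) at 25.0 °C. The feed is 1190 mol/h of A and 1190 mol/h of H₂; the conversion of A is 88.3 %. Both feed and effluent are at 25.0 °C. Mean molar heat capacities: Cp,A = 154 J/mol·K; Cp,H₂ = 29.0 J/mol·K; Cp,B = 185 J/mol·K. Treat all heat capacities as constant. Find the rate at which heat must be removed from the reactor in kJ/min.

Extent of reaction ξ = 0.883 × 1190 = 1050.8 mol/h
Reaction term: ξ·ΔH°_rxn = 1050.8 × -136 = -142900 kJ/h
Q = ΔH = -142900 kJ/h = -39.696 kW
Heat removed = 2381.7 kJ/min

Q_out = 2380 kJ/min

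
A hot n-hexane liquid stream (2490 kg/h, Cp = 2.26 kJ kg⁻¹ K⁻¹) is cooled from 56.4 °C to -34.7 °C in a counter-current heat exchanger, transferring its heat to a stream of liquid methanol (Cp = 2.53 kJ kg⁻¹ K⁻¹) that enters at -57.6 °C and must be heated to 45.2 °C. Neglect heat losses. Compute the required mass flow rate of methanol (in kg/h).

Heat released by hot stream: Q = 2490 × 2.26 × (56.4 − -34.7) = 512660 kJ/h
Energy balance on cold side (adiabatic exchanger): Q = ṁ_c·Cp_c·(T_c,out − T_c,in)
ṁ_c = 512660 / [2.53 × (45.2 − -57.6)] = 1971.1 kg/h

ṁ_c = 1970 kg/h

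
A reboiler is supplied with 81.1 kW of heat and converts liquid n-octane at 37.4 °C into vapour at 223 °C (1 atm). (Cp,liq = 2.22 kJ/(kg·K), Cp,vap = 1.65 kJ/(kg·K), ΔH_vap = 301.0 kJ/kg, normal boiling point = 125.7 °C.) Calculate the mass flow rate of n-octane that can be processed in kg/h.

Δh = 2.22×(125.7−37.4) + 301.0 + 1.65×(223−125.7) = 657.57 kJ/kg
Q = 81.1 kW = 81.1 kJ/s = 291960 kJ/h
ṁ = Q/Δh = 291960 / 657.57 = 444 kg/h

ṁ = 444 kg/h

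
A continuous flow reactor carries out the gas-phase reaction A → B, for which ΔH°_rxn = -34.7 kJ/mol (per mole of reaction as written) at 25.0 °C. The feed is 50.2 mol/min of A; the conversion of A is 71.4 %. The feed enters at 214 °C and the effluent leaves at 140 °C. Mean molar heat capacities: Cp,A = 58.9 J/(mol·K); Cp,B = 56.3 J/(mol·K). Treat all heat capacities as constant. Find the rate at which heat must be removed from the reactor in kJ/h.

Extent of reaction ξ = 0.714 × 50.2 = 35.843 mol/min
Reaction term: ξ·ΔH°_rxn = 35.843 × -34.7 = -1243.7 kJ/min
Sensible, feed 214→25 °C: -558.83 kJ/min
Outlet flows (mol/min): A 14.357, B 35.843
Sensible, products 25→140 °C: 329.31 kJ/min
Q = ΔH = -1473.3 kJ/min = -24.554 kW
Heat removed = 88396 kJ/h

Q_out = 88400 kJ/h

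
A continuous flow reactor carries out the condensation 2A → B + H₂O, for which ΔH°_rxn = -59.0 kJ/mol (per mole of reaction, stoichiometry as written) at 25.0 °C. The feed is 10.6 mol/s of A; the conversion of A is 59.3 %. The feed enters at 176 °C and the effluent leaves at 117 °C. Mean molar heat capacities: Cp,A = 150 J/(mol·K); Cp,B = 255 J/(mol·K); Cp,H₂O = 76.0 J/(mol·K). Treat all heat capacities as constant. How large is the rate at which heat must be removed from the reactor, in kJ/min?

Q_out = 16200 kJ/min

Extent of reaction ξ = 0.593 × 10.6 / 2 = 3.1429 mol/s
Reaction term: ξ·ΔH°_rxn = 3.1429 × -59.0 = -185.43 kJ/s
Sensible, feed 176→25 °C: -240.09 kJ/s
Outlet flows (mol/s): A 4.3142, B 3.1429, H₂O 3.1429
Sensible, products 25→117 °C: 155.24 kJ/s
Q = ΔH = -270.28 kJ/s = -270.28 kW
Heat removed = 16217 kJ/min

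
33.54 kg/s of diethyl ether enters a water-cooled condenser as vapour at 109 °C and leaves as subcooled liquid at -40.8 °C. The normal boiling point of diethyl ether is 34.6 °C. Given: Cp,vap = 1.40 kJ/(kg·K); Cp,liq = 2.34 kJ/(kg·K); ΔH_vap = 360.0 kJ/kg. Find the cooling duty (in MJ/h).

Q_c = 77300 MJ/h

vapour 109→34.6 °C: -104.16 kJ/kg
condensation at 34.6 °C: -360 kJ/kg
liquid 34.6→-40.8 °C: -176.44 kJ/kg
Δh = -104.16 + -360 + -176.44 = -640.6 kJ/kg
Q = ṁ·Δh = 33.54 kg/s × -640.6 kJ/kg = -21486 kJ/s
|Q| = 21486 kW = 77348 MJ/h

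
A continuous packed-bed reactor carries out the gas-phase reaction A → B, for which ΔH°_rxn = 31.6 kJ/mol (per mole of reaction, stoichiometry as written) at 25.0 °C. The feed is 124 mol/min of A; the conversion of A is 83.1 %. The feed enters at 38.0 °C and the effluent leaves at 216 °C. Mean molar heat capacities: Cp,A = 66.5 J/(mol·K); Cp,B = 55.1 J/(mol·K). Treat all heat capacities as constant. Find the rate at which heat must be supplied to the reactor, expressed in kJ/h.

Extent of reaction ξ = 0.831 × 124 = 103.04 mol/min
Reaction term: ξ·ΔH°_rxn = 103.04 × 31.6 = 3256.2 kJ/min
Sensible, feed 38.0→25 °C: -107.2 kJ/min
Outlet flows (mol/min): A 20.956, B 103.04
Sensible, products 25→216 °C: 1350.6 kJ/min
Q = ΔH = 4499.6 kJ/min = 74.994 kW
Heat supplied = 269980 kJ/h

Q_in = 270000 kJ/h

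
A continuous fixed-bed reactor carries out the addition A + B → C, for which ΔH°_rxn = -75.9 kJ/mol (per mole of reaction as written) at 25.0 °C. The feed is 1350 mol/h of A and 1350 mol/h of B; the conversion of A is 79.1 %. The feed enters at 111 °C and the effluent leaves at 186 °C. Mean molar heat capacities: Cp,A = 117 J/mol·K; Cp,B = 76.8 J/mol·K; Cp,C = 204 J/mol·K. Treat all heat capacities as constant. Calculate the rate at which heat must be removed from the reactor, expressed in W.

Extent of reaction ξ = 0.791 × 1350 = 1067.9 mol/h
Reaction term: ξ·ΔH°_rxn = 1067.9 × -75.9 = -81050 kJ/h
Sensible, feed 111→25 °C: -22500 kJ/h
Outlet flows (mol/h): A 282.15, B 282.15, C 1067.9
Sensible, products 25→186 °C: 43876 kJ/h
Q = ΔH = -59674 kJ/h = -16.576 kW
Heat removed = 16576 W

Q_out = 16600 W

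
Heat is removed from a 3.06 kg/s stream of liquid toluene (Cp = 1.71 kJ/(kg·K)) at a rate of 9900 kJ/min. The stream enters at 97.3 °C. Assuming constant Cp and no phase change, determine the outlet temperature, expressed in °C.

Q = 9900 kJ/min = 165 kJ/s
ΔT = Q/(ṁ·Cp) = 165/(3.06×1.71) = 31.533 K
T_out = 97.3 − 31.533 = 65.767 °C

T_out = 65.8 °C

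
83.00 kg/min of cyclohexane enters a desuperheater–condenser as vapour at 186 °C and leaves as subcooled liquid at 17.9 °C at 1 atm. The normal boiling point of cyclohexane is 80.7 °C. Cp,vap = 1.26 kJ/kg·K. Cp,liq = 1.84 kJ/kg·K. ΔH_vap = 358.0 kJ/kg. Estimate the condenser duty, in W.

vapour 186→80.7 °C: -132.68 kJ/kg
condensation at 80.7 °C: -358 kJ/kg
liquid 80.7→17.9 °C: -115.55 kJ/kg
Δh = -132.68 + -358 + -115.55 = -606.23 kJ/kg
Q = ṁ·Δh = 83.00 kg/min × -606.23 kJ/kg = -50317 kJ/min
|Q| = 838.62 kW = 838620 W

Q_c = 839000 W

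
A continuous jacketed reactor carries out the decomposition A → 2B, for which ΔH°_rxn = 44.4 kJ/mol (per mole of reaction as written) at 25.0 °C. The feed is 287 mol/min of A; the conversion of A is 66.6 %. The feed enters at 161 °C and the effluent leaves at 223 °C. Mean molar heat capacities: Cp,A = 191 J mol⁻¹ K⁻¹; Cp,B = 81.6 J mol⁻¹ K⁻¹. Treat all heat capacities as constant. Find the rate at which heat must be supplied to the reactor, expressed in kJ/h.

Extent of reaction ξ = 0.666 × 287 = 191.14 mol/min
Reaction term: ξ·ΔH°_rxn = 191.14 × 44.4 = 8486.7 kJ/min
Sensible, feed 161→25 °C: -7455.1 kJ/min
Outlet flows (mol/min): A 95.858, B 382.28
Sensible, products 25→223 °C: 9801.6 kJ/min
Q = ΔH = 10833 kJ/min = 180.55 kW
Heat supplied = 649990 kJ/h

Q_in = 650000 kJ/h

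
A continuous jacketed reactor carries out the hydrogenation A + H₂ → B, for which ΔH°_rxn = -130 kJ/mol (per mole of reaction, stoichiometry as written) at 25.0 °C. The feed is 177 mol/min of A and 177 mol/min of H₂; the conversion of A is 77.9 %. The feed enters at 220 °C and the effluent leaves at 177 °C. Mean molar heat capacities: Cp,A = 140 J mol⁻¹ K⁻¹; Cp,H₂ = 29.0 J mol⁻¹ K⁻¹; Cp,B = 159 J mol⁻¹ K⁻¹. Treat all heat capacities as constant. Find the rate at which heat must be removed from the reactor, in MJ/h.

Q_out = 1170 MJ/h

Extent of reaction ξ = 0.779 × 177 = 137.88 mol/min
Reaction term: ξ·ΔH°_rxn = 137.88 × -130 = -17925 kJ/min
Sensible, feed 220→25 °C: -5833 kJ/min
Outlet flows (mol/min): A 39.117, H₂ 39.117, B 137.88
Sensible, products 25→177 °C: 4337.2 kJ/min
Q = ΔH = -19421 kJ/min = -323.68 kW
Heat removed = 1165.2 MJ/h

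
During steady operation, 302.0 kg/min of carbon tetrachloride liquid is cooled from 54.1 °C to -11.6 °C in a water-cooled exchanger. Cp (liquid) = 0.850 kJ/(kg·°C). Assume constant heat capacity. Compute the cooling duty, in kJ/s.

Q = ṁ·Cp·ΔT = 302.0 × 0.850 × (-11.6 − 54.1) = -16865 kJ/min
Converting: 16865 / 60 s = 281.09 kW

Q_c = 281 kJ/s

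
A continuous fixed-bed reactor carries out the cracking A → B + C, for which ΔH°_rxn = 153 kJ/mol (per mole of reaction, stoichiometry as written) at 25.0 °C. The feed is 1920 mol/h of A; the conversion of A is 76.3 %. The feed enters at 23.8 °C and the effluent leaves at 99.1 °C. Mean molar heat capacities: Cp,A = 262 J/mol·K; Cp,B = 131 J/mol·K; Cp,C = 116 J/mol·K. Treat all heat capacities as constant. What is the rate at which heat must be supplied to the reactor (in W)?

Q_in = 72300 W

Extent of reaction ξ = 0.763 × 1920 = 1465 mol/h
Reaction term: ξ·ΔH°_rxn = 1465 × 153 = 224140 kJ/h
Sensible, feed 23.8→25 °C: 603.65 kJ/h
Outlet flows (mol/h): A 455.04, B 1465, C 1465
Sensible, products 25→99.1 °C: 35647 kJ/h
Q = ΔH = 260390 kJ/h = 72.33 kW
Heat supplied = 72330 W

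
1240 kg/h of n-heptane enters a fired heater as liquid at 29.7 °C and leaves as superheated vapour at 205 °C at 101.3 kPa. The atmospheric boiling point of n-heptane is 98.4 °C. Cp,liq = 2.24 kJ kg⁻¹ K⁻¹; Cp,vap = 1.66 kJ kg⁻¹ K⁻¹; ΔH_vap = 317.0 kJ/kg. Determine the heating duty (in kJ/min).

liquid 29.7→98.4 °C: 153.89 kJ/kg
vaporisation at 98.4 °C: 317 kJ/kg
vapour 98.4→205 °C: 176.96 kJ/kg
Δh = 153.89 + 317 + 176.96 = 647.84 kJ/kg
Q = ṁ·Δh = 1240 kg/h × 647.84 kJ/kg = 803330 kJ/h
|Q| = 223.15 kW = 13389 kJ/min

Q = 13400 kJ/min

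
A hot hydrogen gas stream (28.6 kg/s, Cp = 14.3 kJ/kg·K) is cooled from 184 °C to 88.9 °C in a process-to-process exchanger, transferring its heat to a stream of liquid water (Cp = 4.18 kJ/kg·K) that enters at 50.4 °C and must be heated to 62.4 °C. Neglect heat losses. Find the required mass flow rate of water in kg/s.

Heat released by hot stream: Q = 28.6 × 14.3 × (184 − 88.9) = 38894 kJ/s
Energy balance on cold side (adiabatic exchanger): Q = ṁ_c·Cp_c·(T_c,out − T_c,in)
ṁ_c = 38894 / [4.18 × (62.4 − 50.4)] = 775.4 kg/s

ṁ_c = 775 kg/s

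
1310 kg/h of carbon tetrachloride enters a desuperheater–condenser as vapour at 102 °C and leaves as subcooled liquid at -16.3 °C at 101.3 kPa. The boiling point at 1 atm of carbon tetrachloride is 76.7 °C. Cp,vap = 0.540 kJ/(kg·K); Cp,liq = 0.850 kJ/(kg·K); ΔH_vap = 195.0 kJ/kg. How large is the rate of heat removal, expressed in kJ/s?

vapour 102→76.7 °C: -13.662 kJ/kg
condensation at 76.7 °C: -195 kJ/kg
liquid 76.7→-16.3 °C: -79.05 kJ/kg
Δh = -13.662 + -195 + -79.05 = -287.71 kJ/kg
Q = ṁ·Δh = 1310 kg/h × -287.71 kJ/kg = -376900 kJ/h
|Q| = 104.7 kW

Q_c = 105 kJ/s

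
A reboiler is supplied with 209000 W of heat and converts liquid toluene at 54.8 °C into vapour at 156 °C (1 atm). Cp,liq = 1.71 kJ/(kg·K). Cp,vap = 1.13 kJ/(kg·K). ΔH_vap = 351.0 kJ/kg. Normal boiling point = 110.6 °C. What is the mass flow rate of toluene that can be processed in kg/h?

ṁ = 1510 kg/h

Δh = 1.71×(110.6−54.8) + 351.0 + 1.13×(156−110.6) = 497.72 kJ/kg
Q = 209000 W = 209 kJ/s = 752400 kJ/h
ṁ = Q/Δh = 752400 / 497.72 = 1511.7 kg/h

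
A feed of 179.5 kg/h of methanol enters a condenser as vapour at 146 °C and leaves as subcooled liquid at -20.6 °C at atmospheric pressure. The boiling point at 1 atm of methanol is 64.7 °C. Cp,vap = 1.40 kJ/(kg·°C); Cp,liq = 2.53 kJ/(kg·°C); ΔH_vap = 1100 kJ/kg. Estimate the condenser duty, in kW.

vapour 146→64.7 °C: -113.82 kJ/kg
condensation at 64.7 °C: -1100 kJ/kg
liquid 64.7→-20.6 °C: -215.81 kJ/kg
Δh = -113.82 + -1100 + -215.81 = -1429.6 kJ/kg
Q = ṁ·Δh = 179.5 kg/h × -1429.6 kJ/kg = -256620 kJ/h
|Q| = 71.283 kW

Q_c = 71.3 kW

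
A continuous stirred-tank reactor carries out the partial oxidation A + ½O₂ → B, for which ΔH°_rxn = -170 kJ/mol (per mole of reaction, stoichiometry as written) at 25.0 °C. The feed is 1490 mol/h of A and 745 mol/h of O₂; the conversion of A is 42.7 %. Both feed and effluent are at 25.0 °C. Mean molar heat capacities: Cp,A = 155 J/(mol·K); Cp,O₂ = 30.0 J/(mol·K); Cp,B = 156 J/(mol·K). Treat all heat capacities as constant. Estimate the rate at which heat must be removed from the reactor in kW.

Extent of reaction ξ = 0.427 × 1490 = 636.23 mol/h
Reaction term: ξ·ΔH°_rxn = 636.23 × -170 = -108160 kJ/h
Q = ΔH = -108160 kJ/h = -30.044 kW
Heat removed = 30.044 kW

Q_out = 30.0 kW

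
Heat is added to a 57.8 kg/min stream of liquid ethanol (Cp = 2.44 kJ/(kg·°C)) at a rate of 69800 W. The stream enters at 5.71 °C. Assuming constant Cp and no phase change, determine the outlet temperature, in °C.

T_out = 35.4 °C

Q = 69800 W = 4188 kJ/min
ΔT = Q/(ṁ·Cp) = 4188/(57.8×2.44) = 29.695 K
T_out = 5.71 + 29.695 = 35.405 °C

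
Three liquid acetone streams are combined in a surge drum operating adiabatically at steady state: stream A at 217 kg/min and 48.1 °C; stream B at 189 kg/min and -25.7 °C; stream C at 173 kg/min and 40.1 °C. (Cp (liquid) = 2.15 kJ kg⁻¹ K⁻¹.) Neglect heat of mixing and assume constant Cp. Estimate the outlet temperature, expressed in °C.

Adiabatic, steady state ⇒ Σ ṁᵢCp,ᵢ(T_out − Tᵢ) = 0
Σ ṁᵢCp,ᵢTᵢ = 217×2.15×48.1 + 189×2.15×-25.7 + 173×2.15×40.1 = 26913
Σ ṁᵢCp,ᵢ = 217×2.15 + 189×2.15 + 173×2.15 = 1244.8
T_out = 26913 / 1244.8 = 21.62 °C

T_out = 21.6 °C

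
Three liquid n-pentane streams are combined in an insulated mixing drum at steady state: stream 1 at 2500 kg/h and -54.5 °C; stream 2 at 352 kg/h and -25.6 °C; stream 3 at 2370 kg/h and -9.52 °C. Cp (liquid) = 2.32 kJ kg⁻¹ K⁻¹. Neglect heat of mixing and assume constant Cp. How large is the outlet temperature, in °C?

T_out = -32.1 °C

No heat crosses the boundary, so H_out = H_in.
Σ ṁᵢCp,ᵢTᵢ = 2500×2.32×-54.5 + 352×2.32×-25.6 + 2370×2.32×-9.52 = -389350
Σ ṁᵢCp,ᵢ = 2500×2.32 + 352×2.32 + 2370×2.32 = 12115
T_out = -389350 / 12115 = -32.138 °C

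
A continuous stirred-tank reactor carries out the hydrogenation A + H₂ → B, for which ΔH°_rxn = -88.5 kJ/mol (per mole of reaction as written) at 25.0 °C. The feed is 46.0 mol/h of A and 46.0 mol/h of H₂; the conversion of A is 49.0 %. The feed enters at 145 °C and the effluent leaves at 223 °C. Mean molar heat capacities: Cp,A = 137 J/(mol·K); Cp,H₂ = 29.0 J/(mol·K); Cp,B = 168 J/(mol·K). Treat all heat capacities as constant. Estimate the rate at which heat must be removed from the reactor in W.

Extent of reaction ξ = 0.490 × 46.0 = 22.54 mol/h
Reaction term: ξ·ΔH°_rxn = 22.54 × -88.5 = -1994.8 kJ/h
Sensible, feed 145→25 °C: -916.32 kJ/h
Outlet flows (mol/h): A 23.46, H₂ 23.46, B 22.54
Sensible, products 25→223 °C: 1520.9 kJ/h
Q = ΔH = -1390.3 kJ/h = -0.38618 kW
Heat removed = 386.18 W

Q_out = 386 W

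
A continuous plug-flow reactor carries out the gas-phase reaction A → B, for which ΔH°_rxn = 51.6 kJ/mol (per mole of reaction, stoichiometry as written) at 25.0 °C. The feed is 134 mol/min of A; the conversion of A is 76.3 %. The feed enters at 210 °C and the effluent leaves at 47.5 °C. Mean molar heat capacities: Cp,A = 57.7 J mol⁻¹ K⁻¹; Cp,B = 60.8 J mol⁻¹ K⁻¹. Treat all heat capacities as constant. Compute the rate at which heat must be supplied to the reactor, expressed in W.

Extent of reaction ξ = 0.763 × 134 = 102.24 mol/min
Reaction term: ξ·ΔH°_rxn = 102.24 × 51.6 = 5275.7 kJ/min
Sensible, feed 210→25 °C: -1430.4 kJ/min
Outlet flows (mol/min): A 31.758, B 102.24
Sensible, products 25→47.5 °C: 181.1 kJ/min
Q = ΔH = 4026.4 kJ/min = 67.107 kW
Heat supplied = 67107 W

Q_in = 67100 W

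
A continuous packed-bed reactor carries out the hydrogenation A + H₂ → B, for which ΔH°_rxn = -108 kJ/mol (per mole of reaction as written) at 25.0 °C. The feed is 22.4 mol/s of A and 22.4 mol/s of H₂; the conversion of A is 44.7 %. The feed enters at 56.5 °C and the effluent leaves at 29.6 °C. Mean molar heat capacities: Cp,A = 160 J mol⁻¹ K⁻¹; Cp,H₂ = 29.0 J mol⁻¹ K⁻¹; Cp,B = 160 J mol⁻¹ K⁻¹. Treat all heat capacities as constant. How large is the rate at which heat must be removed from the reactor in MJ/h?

Q_out = 4310 MJ/h

Extent of reaction ξ = 0.447 × 22.4 = 10.013 mol/s
Reaction term: ξ·ΔH°_rxn = 10.013 × -108 = -1081.4 kJ/s
Sensible, feed 56.5→25 °C: -133.36 kJ/s
Outlet flows (mol/s): A 12.387, H₂ 12.387, B 10.013
Sensible, products 25→29.6 °C: 18.139 kJ/s
Q = ΔH = -1196.6 kJ/s = -1196.6 kW
Heat removed = 4307.8 MJ/h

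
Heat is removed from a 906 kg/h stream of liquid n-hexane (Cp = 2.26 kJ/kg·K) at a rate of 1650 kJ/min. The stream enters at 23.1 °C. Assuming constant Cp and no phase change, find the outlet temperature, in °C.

Q = 1650 kJ/min = 99000 kJ/h
ΔT = Q/(ṁ·Cp) = 99000/(906×2.26) = 48.35 K
T_out = 23.1 − 48.35 = -25.25 °C

T_out = -25.3 °C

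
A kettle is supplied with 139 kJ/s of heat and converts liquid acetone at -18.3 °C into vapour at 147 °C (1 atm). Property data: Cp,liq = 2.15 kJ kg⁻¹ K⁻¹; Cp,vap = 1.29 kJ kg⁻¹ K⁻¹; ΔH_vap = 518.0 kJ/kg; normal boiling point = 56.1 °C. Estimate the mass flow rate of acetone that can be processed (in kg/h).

Δh = 2.15×(56.1−-18.3) + 518.0 + 1.29×(147−56.1) = 795.22 kJ/kg
Q = 139 kJ/s = 139 kJ/s = 500400 kJ/h
ṁ = Q/Δh = 500400 / 795.22 = 629.26 kg/h

ṁ = 629 kg/h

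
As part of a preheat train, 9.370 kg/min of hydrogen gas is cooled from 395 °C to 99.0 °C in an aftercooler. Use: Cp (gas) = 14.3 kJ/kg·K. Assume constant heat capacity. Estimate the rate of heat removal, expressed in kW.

Q_c = 661 kW

Q = ṁ·Cp·ΔT = 9.370 × 14.3 × (99.0 − 395) = -39661 kJ/min
Converting: 39661 / 60 s = 661.02 kW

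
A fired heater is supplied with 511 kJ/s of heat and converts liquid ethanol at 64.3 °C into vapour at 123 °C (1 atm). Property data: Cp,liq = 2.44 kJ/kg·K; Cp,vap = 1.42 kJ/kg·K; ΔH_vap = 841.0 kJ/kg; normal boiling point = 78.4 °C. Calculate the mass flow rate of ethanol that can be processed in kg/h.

ṁ = 1960 kg/h

Δh = 2.44×(78.4−64.3) + 841.0 + 1.42×(123−78.4) = 938.74 kJ/kg
Q = 511 kJ/s = 511 kJ/s = 1.8396e+06 kJ/h
ṁ = Q/Δh = 1.8396e+06 / 938.74 = 1959.7 kg/h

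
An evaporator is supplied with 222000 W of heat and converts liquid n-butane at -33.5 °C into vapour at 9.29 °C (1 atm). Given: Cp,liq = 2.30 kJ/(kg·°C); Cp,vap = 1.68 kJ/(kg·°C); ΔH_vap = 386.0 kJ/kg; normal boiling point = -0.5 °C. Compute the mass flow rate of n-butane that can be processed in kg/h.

Δh = 2.30×(-0.5−-33.5) + 386.0 + 1.68×(9.29−-0.5) = 478.35 kJ/kg
Q = 222000 W = 222 kJ/s = 799200 kJ/h
ṁ = Q/Δh = 799200 / 478.35 = 1670.8 kg/h

ṁ = 1670 kg/h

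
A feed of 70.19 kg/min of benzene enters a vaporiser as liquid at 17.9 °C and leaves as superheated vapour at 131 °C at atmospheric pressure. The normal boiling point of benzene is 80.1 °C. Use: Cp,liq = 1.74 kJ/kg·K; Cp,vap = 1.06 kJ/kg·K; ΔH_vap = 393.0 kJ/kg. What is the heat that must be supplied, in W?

liquid 17.9→80.1 °C: 108.23 kJ/kg
vaporisation at 80.1 °C: 393 kJ/kg
vapour 80.1→131 °C: 53.954 kJ/kg
Δh = 108.23 + 393 + 53.954 = 555.18 kJ/kg
Q = ṁ·Δh = 70.19 kg/min × 555.18 kJ/kg = 38968 kJ/min
|Q| = 649.47 kW = 649470 W

Q = 649000 W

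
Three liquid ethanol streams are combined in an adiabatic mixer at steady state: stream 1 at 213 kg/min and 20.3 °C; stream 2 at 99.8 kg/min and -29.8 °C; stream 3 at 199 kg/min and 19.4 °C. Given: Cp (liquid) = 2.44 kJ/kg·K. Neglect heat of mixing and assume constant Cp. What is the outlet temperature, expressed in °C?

T_out = 10.2 °C

Adiabatic, steady state ⇒ Σ ṁᵢCp,ᵢ(T_out − Tᵢ) = 0
Σ ṁᵢCp,ᵢTᵢ = 213×2.44×20.3 + 99.8×2.44×-29.8 + 199×2.44×19.4 = 12714
Σ ṁᵢCp,ᵢ = 213×2.44 + 99.8×2.44 + 199×2.44 = 1248.8
T_out = 12714 / 1248.8 = 10.181 °C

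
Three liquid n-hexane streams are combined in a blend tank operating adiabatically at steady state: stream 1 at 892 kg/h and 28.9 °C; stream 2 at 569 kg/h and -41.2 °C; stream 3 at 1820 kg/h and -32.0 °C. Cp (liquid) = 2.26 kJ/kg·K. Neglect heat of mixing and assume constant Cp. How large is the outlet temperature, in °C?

Energy balance with Q = 0: Σ ṁᵢCp,ᵢ(T_out − Tᵢ) = 0
T_out = Σ ṁᵢCp,ᵢTᵢ / Σ ṁᵢCp,ᵢ
      = -126340 / 7415.1 = -17.039 °C

T_out = -17.0 °C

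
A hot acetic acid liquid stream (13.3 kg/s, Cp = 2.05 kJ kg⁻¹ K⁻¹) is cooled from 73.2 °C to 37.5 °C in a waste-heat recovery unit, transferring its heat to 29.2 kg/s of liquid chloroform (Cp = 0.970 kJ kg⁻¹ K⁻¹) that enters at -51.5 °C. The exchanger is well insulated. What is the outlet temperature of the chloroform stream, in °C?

T_c,out = -17.1 °C

Heat released by hot stream: Q = 13.3 × 2.05 × (73.2 − 37.5) = 973.36 kJ/s
Energy balance on cold side (adiabatic exchanger): Q = ṁ_c·Cp_c·(T_c,out − T_c,in)
T_c,out = -51.5 + 973.36/(29.2 × 0.970) = -17.135 °C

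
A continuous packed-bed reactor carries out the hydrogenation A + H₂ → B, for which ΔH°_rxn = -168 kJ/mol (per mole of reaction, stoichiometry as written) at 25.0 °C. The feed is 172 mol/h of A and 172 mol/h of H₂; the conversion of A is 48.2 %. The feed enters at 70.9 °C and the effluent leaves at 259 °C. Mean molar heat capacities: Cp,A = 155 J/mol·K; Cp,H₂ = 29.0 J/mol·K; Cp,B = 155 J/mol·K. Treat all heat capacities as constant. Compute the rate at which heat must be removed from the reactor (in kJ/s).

Q_out = 2.37 kJ/s

Extent of reaction ξ = 0.482 × 172 = 82.904 mol/h
Reaction term: ξ·ΔH°_rxn = 82.904 × -168 = -13928 kJ/h
Sensible, feed 70.9→25 °C: -1452.6 kJ/h
Outlet flows (mol/h): A 89.096, H₂ 89.096, B 82.904
Sensible, products 25→259 °C: 6843 kJ/h
Q = ΔH = -8537.5 kJ/h = -2.3715 kW
Heat removed = 2.3715 kJ/s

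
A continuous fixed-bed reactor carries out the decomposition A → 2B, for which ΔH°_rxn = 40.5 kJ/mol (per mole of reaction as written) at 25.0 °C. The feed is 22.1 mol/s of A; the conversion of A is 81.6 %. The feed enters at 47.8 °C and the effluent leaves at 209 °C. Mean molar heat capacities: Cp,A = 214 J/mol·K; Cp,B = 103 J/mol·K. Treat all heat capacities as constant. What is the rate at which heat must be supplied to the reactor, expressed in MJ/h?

Extent of reaction ξ = 0.816 × 22.1 = 18.034 mol/s
Reaction term: ξ·ΔH°_rxn = 18.034 × 40.5 = 730.36 kJ/s
Sensible, feed 47.8→25 °C: -107.83 kJ/s
Outlet flows (mol/s): A 4.0664, B 36.067
Sensible, products 25→209 °C: 843.66 kJ/s
Q = ΔH = 1466.2 kJ/s = 1466.2 kW
Heat supplied = 5278.3 MJ/h

Q_in = 5280 MJ/h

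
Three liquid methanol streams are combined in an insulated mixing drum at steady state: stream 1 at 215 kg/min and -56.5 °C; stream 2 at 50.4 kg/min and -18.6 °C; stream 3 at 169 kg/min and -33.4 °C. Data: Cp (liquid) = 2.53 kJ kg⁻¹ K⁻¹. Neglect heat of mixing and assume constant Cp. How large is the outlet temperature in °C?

Adiabatic, steady state ⇒ Σ ṁᵢCp,ᵢ(T_out − Tᵢ) = 0
T_out = Σ ṁᵢCp,ᵢTᵢ / Σ ṁᵢCp,ᵢ
      = -47386 / 1099 = -43.116 °C

T_out = -43.1 °C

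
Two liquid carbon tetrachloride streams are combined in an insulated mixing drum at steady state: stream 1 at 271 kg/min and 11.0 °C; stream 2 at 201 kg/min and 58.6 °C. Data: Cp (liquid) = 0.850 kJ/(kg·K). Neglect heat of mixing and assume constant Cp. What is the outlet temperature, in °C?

T_out = 31.3 °C

Adiabatic, steady state ⇒ Σ ṁᵢCp,ᵢ(T_out − Tᵢ) = 0
Σ ṁᵢCp,ᵢTᵢ = 271×0.850×11.0 + 201×0.850×58.6 = 12546
Σ ṁᵢCp,ᵢ = 271×0.850 + 201×0.850 = 401.2
T_out = 12546 / 401.2 = 31.27 °C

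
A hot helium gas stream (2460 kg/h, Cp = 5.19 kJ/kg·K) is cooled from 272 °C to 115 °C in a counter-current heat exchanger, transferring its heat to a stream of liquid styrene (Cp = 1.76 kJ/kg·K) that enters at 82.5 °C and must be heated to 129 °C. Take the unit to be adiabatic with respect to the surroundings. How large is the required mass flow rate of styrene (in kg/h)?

Heat released by hot stream: Q = 2460 × 5.19 × (272 − 115) = 2.0045e+06 kJ/h
Energy balance on cold side (adiabatic exchanger): Q = ṁ_c·Cp_c·(T_c,out − T_c,in)
ṁ_c = 2.0045e+06 / [1.76 × (129 − 82.5)] = 24493 kg/h

ṁ_c = 24500 kg/h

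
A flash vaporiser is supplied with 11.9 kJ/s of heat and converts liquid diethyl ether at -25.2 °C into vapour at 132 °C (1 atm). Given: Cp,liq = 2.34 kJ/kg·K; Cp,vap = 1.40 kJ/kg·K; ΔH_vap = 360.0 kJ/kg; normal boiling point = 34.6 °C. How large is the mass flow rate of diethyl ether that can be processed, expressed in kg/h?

Δh = 2.34×(34.6−-25.2) + 360.0 + 1.40×(132−34.6) = 636.29 kJ/kg
Q = 11.9 kJ/s = 11.9 kJ/s = 42840 kJ/h
ṁ = Q/Δh = 42840 / 636.29 = 67.328 kg/h

ṁ = 67.3 kg/h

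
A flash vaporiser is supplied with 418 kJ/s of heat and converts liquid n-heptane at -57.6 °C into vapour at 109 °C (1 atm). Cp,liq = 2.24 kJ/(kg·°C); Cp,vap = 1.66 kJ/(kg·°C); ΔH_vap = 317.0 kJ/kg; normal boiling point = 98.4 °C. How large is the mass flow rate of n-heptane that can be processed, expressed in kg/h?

ṁ = 2200 kg/h

Δh = 2.24×(98.4−-57.6) + 317.0 + 1.66×(109−98.4) = 684.04 kJ/kg
Q = 418 kJ/s = 418 kJ/s = 1.5048e+06 kJ/h
ṁ = Q/Δh = 1.5048e+06 / 684.04 = 2199.9 kg/h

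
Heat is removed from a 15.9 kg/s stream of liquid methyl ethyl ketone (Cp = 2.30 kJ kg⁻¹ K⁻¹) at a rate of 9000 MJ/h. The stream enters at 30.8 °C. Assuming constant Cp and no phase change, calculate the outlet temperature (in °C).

T_out = -37.6 °C

Q = 9000 MJ/h = 2500 kJ/s
ΔT = Q/(ṁ·Cp) = 2500/(15.9×2.30) = 68.362 K
T_out = 30.8 − 68.362 = -37.562 °C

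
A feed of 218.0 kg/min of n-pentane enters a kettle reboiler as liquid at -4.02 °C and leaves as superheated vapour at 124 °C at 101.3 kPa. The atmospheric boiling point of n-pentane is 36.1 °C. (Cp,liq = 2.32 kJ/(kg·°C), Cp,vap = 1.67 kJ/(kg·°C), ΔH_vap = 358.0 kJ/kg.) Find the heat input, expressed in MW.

liquid -4.02→36.1 °C: 93.078 kJ/kg
vaporisation at 36.1 °C: 358 kJ/kg
vapour 36.1→124 °C: 146.79 kJ/kg
Δh = 93.078 + 358 + 146.79 = 597.87 kJ/kg
Q = ṁ·Δh = 218.0 kg/min × 597.87 kJ/kg = 130340 kJ/min
|Q| = 2172.3 kW = 2.1723 MW

Q = 2.17 MW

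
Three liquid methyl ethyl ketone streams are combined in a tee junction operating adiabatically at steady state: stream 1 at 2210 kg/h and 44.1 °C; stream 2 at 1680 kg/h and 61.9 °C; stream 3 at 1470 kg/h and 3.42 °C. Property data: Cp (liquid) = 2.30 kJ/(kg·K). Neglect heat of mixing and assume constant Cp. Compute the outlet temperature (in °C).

Adiabatic, steady state ⇒ Σ ṁᵢCp,ᵢ(T_out − Tᵢ) = 0
T_out = Σ ṁᵢCp,ᵢTᵢ / Σ ṁᵢCp,ᵢ
      = 474900 / 12328 = 38.522 °C

T_out = 38.5 °C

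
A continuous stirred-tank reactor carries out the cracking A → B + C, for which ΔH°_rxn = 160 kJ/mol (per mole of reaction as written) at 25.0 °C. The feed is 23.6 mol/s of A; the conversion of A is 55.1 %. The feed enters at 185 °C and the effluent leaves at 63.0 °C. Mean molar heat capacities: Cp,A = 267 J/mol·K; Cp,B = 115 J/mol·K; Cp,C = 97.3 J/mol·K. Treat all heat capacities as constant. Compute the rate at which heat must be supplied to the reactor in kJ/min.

Extent of reaction ξ = 0.551 × 23.6 = 13.004 mol/s
Reaction term: ξ·ΔH°_rxn = 13.004 × 160 = 2080.6 kJ/s
Sensible, feed 185→25 °C: -1008.2 kJ/s
Outlet flows (mol/s): A 10.596, B 13.004, C 13.004
Sensible, products 25→63.0 °C: 212.42 kJ/s
Q = ΔH = 1284.8 kJ/s = 1284.8 kW
Heat supplied = 77088 kJ/min

Q_in = 77100 kJ/min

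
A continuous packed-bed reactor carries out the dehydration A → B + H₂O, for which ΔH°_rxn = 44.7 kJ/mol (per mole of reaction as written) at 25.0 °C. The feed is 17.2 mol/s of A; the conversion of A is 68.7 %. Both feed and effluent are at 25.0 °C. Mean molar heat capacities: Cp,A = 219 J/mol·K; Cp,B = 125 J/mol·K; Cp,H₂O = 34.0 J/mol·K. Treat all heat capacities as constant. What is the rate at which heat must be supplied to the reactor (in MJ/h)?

Q_in = 1900 MJ/h

Extent of reaction ξ = 0.687 × 17.2 = 11.816 mol/s
Reaction term: ξ·ΔH°_rxn = 11.816 × 44.7 = 528.19 kJ/s
Q = ΔH = 528.19 kJ/s = 528.19 kW
Heat supplied = 1901.5 MJ/h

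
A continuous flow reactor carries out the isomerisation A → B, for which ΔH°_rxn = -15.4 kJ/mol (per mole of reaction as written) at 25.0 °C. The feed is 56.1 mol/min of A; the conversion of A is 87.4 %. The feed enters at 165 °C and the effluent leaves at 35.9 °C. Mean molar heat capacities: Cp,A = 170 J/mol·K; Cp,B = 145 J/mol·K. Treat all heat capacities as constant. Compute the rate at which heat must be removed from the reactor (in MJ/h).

Extent of reaction ξ = 0.874 × 56.1 = 49.031 mol/min
Reaction term: ξ·ΔH°_rxn = 49.031 × -15.4 = -755.08 kJ/min
Sensible, feed 165→25 °C: -1335.2 kJ/min
Outlet flows (mol/min): A 7.0686, B 49.031
Sensible, products 25→35.9 °C: 90.592 kJ/min
Q = ΔH = -1999.7 kJ/min = -33.328 kW
Heat removed = 119.98 MJ/h

Q_out = 120 MJ/h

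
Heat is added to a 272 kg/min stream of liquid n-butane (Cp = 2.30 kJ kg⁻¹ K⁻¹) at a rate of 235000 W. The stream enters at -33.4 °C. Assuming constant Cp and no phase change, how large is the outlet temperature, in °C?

T_out = -10.9 °C

Q = 235000 W = 14100 kJ/min
ΔT = Q/(ṁ·Cp) = 14100/(272×2.30) = 22.538 K
T_out = -33.4 + 22.538 = -10.862 °C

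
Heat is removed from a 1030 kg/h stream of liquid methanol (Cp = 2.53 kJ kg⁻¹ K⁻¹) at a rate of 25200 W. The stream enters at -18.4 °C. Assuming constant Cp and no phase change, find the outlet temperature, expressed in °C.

T_out = -53.2 °C

Q = 25200 W = 90720 kJ/h
ΔT = Q/(ṁ·Cp) = 90720/(1030×2.53) = 34.813 K
T_out = -18.4 − 34.813 = -53.213 °C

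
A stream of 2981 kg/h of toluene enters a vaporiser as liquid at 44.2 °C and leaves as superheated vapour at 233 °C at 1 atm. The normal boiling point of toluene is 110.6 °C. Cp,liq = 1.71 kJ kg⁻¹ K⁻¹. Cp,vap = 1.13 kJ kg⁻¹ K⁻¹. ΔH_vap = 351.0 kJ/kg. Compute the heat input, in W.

Q = 499000 W

liquid 44.2→110.6 °C: 113.54 kJ/kg
vaporisation at 110.6 °C: 351 kJ/kg
vapour 110.6→233 °C: 138.31 kJ/kg
Δh = 113.54 + 351 + 138.31 = 602.86 kJ/kg
Q = ṁ·Δh = 2981 kg/h × 602.86 kJ/kg = 1.7971e+06 kJ/h
|Q| = 499.2 kW = 499200 W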